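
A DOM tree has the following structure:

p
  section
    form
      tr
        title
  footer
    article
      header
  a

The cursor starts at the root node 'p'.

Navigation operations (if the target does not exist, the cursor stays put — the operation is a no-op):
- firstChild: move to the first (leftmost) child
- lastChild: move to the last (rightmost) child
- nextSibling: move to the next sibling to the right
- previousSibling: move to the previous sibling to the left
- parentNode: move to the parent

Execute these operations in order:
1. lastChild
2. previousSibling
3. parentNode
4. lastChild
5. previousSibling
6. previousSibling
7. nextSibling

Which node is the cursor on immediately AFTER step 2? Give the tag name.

After 1 (lastChild): a
After 2 (previousSibling): footer

Answer: footer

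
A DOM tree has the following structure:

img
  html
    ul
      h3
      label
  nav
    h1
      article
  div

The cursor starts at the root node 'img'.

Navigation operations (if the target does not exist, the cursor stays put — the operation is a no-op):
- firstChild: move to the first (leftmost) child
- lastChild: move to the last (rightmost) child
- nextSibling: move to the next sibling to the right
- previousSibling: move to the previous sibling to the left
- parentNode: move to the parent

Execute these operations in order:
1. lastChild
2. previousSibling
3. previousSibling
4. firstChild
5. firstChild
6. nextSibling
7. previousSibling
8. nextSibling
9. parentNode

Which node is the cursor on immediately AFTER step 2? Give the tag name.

Answer: nav

Derivation:
After 1 (lastChild): div
After 2 (previousSibling): nav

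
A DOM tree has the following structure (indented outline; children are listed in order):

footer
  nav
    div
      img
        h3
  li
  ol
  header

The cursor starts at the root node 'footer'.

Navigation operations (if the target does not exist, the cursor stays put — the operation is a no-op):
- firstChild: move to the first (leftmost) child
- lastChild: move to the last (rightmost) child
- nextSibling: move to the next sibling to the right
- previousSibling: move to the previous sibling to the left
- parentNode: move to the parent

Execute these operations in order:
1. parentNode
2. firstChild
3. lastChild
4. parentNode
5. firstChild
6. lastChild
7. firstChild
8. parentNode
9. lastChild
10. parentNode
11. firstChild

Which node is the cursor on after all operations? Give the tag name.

Answer: h3

Derivation:
After 1 (parentNode): footer (no-op, stayed)
After 2 (firstChild): nav
After 3 (lastChild): div
After 4 (parentNode): nav
After 5 (firstChild): div
After 6 (lastChild): img
After 7 (firstChild): h3
After 8 (parentNode): img
After 9 (lastChild): h3
After 10 (parentNode): img
After 11 (firstChild): h3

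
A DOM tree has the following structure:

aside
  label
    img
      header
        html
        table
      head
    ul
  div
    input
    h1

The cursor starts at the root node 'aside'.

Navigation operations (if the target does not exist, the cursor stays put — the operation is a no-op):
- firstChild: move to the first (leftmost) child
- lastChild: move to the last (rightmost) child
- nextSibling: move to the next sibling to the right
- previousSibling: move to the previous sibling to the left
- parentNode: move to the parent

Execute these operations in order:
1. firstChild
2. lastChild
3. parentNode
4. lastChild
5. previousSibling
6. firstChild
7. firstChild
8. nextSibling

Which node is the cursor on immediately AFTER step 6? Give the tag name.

Answer: header

Derivation:
After 1 (firstChild): label
After 2 (lastChild): ul
After 3 (parentNode): label
After 4 (lastChild): ul
After 5 (previousSibling): img
After 6 (firstChild): header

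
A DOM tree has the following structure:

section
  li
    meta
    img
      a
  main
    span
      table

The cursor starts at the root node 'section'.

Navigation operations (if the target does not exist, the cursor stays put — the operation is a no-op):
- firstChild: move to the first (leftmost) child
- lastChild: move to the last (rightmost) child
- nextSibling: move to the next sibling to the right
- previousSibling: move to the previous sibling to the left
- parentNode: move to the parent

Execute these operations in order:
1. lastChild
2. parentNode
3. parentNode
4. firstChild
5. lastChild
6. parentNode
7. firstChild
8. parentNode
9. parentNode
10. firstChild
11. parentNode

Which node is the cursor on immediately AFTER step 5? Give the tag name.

Answer: img

Derivation:
After 1 (lastChild): main
After 2 (parentNode): section
After 3 (parentNode): section (no-op, stayed)
After 4 (firstChild): li
After 5 (lastChild): img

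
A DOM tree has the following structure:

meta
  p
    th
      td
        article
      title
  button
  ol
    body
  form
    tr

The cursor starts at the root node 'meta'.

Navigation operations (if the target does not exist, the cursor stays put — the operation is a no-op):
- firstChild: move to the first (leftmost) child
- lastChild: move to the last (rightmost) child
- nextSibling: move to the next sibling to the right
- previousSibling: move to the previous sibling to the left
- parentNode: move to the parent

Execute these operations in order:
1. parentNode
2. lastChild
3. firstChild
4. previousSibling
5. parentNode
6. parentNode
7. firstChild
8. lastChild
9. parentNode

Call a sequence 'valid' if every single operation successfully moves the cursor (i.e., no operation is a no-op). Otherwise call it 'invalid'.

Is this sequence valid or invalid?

After 1 (parentNode): meta (no-op, stayed)
After 2 (lastChild): form
After 3 (firstChild): tr
After 4 (previousSibling): tr (no-op, stayed)
After 5 (parentNode): form
After 6 (parentNode): meta
After 7 (firstChild): p
After 8 (lastChild): th
After 9 (parentNode): p

Answer: invalid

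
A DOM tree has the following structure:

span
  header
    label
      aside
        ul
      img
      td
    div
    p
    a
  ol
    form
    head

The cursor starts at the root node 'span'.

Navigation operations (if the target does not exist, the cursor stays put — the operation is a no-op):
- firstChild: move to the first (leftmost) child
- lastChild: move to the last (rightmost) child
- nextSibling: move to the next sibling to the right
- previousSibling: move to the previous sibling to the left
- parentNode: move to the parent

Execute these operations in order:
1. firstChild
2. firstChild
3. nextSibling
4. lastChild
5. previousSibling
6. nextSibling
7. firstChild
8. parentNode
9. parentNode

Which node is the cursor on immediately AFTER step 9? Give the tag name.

Answer: span

Derivation:
After 1 (firstChild): header
After 2 (firstChild): label
After 3 (nextSibling): div
After 4 (lastChild): div (no-op, stayed)
After 5 (previousSibling): label
After 6 (nextSibling): div
After 7 (firstChild): div (no-op, stayed)
After 8 (parentNode): header
After 9 (parentNode): span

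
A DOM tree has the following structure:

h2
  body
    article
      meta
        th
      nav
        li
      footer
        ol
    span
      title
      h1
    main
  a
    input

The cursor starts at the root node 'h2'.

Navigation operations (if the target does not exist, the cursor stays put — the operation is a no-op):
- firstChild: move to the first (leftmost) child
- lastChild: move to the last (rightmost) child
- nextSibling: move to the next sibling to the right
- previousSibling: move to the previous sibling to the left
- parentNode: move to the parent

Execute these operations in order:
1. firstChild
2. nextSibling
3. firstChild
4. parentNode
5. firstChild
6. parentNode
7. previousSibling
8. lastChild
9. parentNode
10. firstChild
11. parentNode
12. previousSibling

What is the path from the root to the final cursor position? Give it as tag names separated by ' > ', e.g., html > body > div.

After 1 (firstChild): body
After 2 (nextSibling): a
After 3 (firstChild): input
After 4 (parentNode): a
After 5 (firstChild): input
After 6 (parentNode): a
After 7 (previousSibling): body
After 8 (lastChild): main
After 9 (parentNode): body
After 10 (firstChild): article
After 11 (parentNode): body
After 12 (previousSibling): body (no-op, stayed)

Answer: h2 > body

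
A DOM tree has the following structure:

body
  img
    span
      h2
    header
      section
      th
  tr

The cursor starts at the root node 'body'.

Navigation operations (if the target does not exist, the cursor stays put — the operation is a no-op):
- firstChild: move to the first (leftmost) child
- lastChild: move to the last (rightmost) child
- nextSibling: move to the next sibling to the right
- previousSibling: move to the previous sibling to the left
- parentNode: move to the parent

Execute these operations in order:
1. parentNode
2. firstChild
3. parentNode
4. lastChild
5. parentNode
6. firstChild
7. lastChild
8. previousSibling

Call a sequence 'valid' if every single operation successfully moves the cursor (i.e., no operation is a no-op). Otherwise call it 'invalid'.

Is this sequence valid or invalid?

Answer: invalid

Derivation:
After 1 (parentNode): body (no-op, stayed)
After 2 (firstChild): img
After 3 (parentNode): body
After 4 (lastChild): tr
After 5 (parentNode): body
After 6 (firstChild): img
After 7 (lastChild): header
After 8 (previousSibling): span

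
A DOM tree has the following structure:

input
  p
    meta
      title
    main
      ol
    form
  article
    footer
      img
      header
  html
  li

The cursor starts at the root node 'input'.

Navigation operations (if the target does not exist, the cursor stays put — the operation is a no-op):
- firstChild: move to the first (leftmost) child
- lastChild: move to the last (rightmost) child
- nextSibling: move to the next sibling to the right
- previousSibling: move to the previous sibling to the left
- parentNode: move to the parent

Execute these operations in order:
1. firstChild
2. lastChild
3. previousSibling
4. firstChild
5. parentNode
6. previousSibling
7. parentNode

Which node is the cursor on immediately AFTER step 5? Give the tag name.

After 1 (firstChild): p
After 2 (lastChild): form
After 3 (previousSibling): main
After 4 (firstChild): ol
After 5 (parentNode): main

Answer: main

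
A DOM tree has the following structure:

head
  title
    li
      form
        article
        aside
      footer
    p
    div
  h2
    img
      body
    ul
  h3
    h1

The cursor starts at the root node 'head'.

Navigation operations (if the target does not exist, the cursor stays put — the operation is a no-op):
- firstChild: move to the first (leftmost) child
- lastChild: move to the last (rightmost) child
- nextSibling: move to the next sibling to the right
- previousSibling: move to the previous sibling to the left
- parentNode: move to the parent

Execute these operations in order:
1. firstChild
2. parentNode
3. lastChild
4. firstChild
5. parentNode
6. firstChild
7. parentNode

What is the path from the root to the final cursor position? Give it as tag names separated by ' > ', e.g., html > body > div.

After 1 (firstChild): title
After 2 (parentNode): head
After 3 (lastChild): h3
After 4 (firstChild): h1
After 5 (parentNode): h3
After 6 (firstChild): h1
After 7 (parentNode): h3

Answer: head > h3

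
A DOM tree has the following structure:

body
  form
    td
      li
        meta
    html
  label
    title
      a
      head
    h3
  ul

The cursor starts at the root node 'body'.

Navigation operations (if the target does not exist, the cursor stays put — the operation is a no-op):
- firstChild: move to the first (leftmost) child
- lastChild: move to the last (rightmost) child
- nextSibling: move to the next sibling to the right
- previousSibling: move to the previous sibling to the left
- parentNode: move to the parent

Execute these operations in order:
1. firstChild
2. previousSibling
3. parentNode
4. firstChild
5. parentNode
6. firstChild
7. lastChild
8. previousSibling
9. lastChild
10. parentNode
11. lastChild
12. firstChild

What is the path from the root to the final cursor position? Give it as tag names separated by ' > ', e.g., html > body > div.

After 1 (firstChild): form
After 2 (previousSibling): form (no-op, stayed)
After 3 (parentNode): body
After 4 (firstChild): form
After 5 (parentNode): body
After 6 (firstChild): form
After 7 (lastChild): html
After 8 (previousSibling): td
After 9 (lastChild): li
After 10 (parentNode): td
After 11 (lastChild): li
After 12 (firstChild): meta

Answer: body > form > td > li > meta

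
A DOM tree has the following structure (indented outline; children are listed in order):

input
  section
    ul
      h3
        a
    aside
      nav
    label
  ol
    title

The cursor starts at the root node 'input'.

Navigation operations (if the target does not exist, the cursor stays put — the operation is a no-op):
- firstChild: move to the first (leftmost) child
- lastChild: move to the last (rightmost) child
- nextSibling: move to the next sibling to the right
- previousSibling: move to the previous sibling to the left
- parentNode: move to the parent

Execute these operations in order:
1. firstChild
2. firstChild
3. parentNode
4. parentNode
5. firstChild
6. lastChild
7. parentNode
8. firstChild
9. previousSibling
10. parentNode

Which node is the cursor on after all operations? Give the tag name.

Answer: section

Derivation:
After 1 (firstChild): section
After 2 (firstChild): ul
After 3 (parentNode): section
After 4 (parentNode): input
After 5 (firstChild): section
After 6 (lastChild): label
After 7 (parentNode): section
After 8 (firstChild): ul
After 9 (previousSibling): ul (no-op, stayed)
After 10 (parentNode): section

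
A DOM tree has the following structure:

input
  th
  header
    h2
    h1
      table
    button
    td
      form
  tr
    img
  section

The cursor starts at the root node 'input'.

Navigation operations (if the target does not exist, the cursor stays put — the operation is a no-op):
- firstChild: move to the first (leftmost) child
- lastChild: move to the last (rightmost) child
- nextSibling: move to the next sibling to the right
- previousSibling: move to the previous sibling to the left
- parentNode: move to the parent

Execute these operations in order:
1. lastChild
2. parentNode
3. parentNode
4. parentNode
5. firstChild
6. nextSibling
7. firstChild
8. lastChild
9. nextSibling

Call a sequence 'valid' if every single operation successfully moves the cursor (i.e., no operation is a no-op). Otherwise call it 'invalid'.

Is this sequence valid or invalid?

After 1 (lastChild): section
After 2 (parentNode): input
After 3 (parentNode): input (no-op, stayed)
After 4 (parentNode): input (no-op, stayed)
After 5 (firstChild): th
After 6 (nextSibling): header
After 7 (firstChild): h2
After 8 (lastChild): h2 (no-op, stayed)
After 9 (nextSibling): h1

Answer: invalid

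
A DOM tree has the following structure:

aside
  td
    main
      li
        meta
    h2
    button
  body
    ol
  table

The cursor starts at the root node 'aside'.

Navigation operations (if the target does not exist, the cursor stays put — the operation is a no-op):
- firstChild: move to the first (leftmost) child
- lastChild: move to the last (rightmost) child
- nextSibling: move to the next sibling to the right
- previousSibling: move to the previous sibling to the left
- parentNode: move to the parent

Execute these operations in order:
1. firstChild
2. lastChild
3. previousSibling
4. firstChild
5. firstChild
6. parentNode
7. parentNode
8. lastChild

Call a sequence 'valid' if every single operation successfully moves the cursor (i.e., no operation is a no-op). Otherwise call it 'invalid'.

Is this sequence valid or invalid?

Answer: invalid

Derivation:
After 1 (firstChild): td
After 2 (lastChild): button
After 3 (previousSibling): h2
After 4 (firstChild): h2 (no-op, stayed)
After 5 (firstChild): h2 (no-op, stayed)
After 6 (parentNode): td
After 7 (parentNode): aside
After 8 (lastChild): table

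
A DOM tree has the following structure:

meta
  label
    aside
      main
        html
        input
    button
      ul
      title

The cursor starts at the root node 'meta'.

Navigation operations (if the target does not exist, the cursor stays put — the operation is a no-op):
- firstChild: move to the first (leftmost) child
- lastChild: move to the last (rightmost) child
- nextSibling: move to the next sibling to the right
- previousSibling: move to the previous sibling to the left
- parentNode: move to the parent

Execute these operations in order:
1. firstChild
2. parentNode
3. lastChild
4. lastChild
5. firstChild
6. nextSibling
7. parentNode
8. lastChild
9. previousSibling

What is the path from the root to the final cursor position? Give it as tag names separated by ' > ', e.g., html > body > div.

Answer: meta > label > button > ul

Derivation:
After 1 (firstChild): label
After 2 (parentNode): meta
After 3 (lastChild): label
After 4 (lastChild): button
After 5 (firstChild): ul
After 6 (nextSibling): title
After 7 (parentNode): button
After 8 (lastChild): title
After 9 (previousSibling): ul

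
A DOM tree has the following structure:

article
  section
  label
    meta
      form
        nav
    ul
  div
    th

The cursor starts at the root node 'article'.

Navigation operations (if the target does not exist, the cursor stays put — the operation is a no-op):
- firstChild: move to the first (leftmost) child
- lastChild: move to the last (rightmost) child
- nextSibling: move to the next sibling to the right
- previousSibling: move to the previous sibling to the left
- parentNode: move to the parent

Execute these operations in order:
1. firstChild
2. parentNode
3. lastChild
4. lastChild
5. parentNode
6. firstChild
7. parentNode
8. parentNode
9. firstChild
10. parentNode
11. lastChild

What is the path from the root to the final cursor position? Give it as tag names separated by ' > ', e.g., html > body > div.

Answer: article > div

Derivation:
After 1 (firstChild): section
After 2 (parentNode): article
After 3 (lastChild): div
After 4 (lastChild): th
After 5 (parentNode): div
After 6 (firstChild): th
After 7 (parentNode): div
After 8 (parentNode): article
After 9 (firstChild): section
After 10 (parentNode): article
After 11 (lastChild): div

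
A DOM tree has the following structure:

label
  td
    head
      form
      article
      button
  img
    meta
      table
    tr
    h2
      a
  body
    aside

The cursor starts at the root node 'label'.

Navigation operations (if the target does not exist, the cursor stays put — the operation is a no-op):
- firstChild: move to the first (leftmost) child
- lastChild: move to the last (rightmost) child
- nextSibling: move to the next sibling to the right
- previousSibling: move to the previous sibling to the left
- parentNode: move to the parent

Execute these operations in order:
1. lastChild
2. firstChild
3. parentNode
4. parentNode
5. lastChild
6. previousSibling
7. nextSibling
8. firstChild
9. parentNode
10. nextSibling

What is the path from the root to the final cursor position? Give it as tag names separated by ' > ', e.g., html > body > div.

After 1 (lastChild): body
After 2 (firstChild): aside
After 3 (parentNode): body
After 4 (parentNode): label
After 5 (lastChild): body
After 6 (previousSibling): img
After 7 (nextSibling): body
After 8 (firstChild): aside
After 9 (parentNode): body
After 10 (nextSibling): body (no-op, stayed)

Answer: label > body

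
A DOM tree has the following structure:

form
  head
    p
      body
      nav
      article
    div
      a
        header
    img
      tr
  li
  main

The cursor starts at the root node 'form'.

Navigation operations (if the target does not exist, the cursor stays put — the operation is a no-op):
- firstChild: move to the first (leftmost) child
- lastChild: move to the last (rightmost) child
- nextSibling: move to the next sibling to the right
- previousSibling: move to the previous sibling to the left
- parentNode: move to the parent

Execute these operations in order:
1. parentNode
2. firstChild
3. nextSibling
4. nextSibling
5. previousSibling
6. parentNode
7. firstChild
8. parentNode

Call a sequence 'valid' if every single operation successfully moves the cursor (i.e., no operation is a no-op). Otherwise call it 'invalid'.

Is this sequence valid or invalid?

Answer: invalid

Derivation:
After 1 (parentNode): form (no-op, stayed)
After 2 (firstChild): head
After 3 (nextSibling): li
After 4 (nextSibling): main
After 5 (previousSibling): li
After 6 (parentNode): form
After 7 (firstChild): head
After 8 (parentNode): form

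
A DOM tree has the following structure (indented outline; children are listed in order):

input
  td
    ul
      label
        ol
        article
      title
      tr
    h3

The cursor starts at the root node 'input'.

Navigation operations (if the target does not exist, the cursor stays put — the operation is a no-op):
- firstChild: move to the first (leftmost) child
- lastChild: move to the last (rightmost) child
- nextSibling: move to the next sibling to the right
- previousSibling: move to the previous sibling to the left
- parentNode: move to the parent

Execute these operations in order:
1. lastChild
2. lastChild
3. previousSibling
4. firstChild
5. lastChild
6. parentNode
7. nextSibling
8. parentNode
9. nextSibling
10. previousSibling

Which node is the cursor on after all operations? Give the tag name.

After 1 (lastChild): td
After 2 (lastChild): h3
After 3 (previousSibling): ul
After 4 (firstChild): label
After 5 (lastChild): article
After 6 (parentNode): label
After 7 (nextSibling): title
After 8 (parentNode): ul
After 9 (nextSibling): h3
After 10 (previousSibling): ul

Answer: ul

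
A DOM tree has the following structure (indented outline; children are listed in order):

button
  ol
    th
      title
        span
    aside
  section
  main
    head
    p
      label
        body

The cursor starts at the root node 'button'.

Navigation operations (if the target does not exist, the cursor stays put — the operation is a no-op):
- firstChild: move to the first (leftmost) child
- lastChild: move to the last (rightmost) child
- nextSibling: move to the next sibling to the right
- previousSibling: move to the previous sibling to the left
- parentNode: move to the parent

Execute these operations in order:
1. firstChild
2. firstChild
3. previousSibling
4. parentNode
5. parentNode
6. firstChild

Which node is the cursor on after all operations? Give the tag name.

Answer: ol

Derivation:
After 1 (firstChild): ol
After 2 (firstChild): th
After 3 (previousSibling): th (no-op, stayed)
After 4 (parentNode): ol
After 5 (parentNode): button
After 6 (firstChild): ol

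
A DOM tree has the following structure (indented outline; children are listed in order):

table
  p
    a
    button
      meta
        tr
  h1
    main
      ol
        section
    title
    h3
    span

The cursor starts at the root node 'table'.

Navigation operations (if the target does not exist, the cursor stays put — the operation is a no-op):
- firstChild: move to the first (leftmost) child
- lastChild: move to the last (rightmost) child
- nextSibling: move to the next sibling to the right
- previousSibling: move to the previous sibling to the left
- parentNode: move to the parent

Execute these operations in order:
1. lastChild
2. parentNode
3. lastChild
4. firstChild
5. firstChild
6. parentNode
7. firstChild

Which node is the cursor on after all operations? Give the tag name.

After 1 (lastChild): h1
After 2 (parentNode): table
After 3 (lastChild): h1
After 4 (firstChild): main
After 5 (firstChild): ol
After 6 (parentNode): main
After 7 (firstChild): ol

Answer: ol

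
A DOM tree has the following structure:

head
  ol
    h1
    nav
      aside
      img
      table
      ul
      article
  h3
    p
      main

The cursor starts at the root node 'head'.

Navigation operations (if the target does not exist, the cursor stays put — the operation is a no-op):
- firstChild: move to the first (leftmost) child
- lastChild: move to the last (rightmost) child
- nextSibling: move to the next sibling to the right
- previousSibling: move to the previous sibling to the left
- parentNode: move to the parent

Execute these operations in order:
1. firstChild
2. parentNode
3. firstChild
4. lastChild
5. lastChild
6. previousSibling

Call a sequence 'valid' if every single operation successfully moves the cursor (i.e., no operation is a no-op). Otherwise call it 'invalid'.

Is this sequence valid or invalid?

Answer: valid

Derivation:
After 1 (firstChild): ol
After 2 (parentNode): head
After 3 (firstChild): ol
After 4 (lastChild): nav
After 5 (lastChild): article
After 6 (previousSibling): ul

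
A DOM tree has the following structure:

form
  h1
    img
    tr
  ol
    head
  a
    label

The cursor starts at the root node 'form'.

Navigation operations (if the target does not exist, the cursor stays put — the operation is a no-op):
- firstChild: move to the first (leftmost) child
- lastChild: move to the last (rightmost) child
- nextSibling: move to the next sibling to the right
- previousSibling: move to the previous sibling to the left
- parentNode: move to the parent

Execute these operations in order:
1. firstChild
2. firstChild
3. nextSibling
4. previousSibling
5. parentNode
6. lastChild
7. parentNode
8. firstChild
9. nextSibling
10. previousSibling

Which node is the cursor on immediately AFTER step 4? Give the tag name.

After 1 (firstChild): h1
After 2 (firstChild): img
After 3 (nextSibling): tr
After 4 (previousSibling): img

Answer: img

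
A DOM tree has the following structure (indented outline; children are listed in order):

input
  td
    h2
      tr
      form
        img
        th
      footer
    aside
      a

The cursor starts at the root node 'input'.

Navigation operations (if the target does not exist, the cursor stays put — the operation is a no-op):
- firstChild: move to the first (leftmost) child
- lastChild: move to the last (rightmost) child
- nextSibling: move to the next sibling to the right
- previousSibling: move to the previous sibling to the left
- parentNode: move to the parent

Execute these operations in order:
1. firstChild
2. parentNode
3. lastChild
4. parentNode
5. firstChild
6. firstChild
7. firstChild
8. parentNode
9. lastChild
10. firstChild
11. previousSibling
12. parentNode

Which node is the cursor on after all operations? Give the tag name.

After 1 (firstChild): td
After 2 (parentNode): input
After 3 (lastChild): td
After 4 (parentNode): input
After 5 (firstChild): td
After 6 (firstChild): h2
After 7 (firstChild): tr
After 8 (parentNode): h2
After 9 (lastChild): footer
After 10 (firstChild): footer (no-op, stayed)
After 11 (previousSibling): form
After 12 (parentNode): h2

Answer: h2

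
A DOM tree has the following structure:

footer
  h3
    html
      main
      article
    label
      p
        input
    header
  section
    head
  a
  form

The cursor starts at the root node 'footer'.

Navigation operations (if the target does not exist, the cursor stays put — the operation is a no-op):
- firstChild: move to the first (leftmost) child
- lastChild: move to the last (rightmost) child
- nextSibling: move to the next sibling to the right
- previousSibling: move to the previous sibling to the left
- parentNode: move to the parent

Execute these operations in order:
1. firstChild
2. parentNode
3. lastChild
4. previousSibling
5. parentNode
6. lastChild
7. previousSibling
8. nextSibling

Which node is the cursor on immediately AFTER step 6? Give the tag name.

After 1 (firstChild): h3
After 2 (parentNode): footer
After 3 (lastChild): form
After 4 (previousSibling): a
After 5 (parentNode): footer
After 6 (lastChild): form

Answer: form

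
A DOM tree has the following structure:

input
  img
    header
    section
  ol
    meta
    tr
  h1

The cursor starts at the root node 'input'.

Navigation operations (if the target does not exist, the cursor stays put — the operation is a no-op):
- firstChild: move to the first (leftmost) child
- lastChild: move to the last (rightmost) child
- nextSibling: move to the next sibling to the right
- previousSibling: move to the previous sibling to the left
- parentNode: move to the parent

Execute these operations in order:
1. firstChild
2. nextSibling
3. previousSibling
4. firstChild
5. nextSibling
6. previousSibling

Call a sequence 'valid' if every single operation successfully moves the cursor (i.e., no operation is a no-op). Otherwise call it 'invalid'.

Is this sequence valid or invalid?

After 1 (firstChild): img
After 2 (nextSibling): ol
After 3 (previousSibling): img
After 4 (firstChild): header
After 5 (nextSibling): section
After 6 (previousSibling): header

Answer: valid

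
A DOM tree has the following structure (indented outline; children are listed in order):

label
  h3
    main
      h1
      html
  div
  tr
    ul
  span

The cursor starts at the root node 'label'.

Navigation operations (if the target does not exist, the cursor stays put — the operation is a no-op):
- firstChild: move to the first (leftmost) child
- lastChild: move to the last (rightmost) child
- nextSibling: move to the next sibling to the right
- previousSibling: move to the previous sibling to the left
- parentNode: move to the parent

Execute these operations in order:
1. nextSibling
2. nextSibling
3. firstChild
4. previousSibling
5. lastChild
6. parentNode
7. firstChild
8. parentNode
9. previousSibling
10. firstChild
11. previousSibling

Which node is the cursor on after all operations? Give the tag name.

Answer: main

Derivation:
After 1 (nextSibling): label (no-op, stayed)
After 2 (nextSibling): label (no-op, stayed)
After 3 (firstChild): h3
After 4 (previousSibling): h3 (no-op, stayed)
After 5 (lastChild): main
After 6 (parentNode): h3
After 7 (firstChild): main
After 8 (parentNode): h3
After 9 (previousSibling): h3 (no-op, stayed)
After 10 (firstChild): main
After 11 (previousSibling): main (no-op, stayed)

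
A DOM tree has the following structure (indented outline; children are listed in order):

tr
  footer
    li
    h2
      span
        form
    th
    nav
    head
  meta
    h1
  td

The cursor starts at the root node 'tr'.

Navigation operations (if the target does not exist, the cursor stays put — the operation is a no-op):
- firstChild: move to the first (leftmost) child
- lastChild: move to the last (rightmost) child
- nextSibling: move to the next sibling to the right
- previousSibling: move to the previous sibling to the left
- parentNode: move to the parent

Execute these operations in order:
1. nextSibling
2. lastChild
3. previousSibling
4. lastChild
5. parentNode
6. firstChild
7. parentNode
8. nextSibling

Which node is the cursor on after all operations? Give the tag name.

After 1 (nextSibling): tr (no-op, stayed)
After 2 (lastChild): td
After 3 (previousSibling): meta
After 4 (lastChild): h1
After 5 (parentNode): meta
After 6 (firstChild): h1
After 7 (parentNode): meta
After 8 (nextSibling): td

Answer: td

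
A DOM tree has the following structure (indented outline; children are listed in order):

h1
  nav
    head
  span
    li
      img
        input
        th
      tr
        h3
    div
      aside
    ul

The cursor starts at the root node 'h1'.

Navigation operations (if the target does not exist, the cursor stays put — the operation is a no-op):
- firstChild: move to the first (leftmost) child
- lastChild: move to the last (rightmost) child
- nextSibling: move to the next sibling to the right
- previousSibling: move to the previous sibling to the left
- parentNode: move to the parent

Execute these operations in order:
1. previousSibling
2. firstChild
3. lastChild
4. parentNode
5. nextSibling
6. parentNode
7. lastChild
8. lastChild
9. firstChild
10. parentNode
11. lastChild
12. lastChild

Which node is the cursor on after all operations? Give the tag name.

After 1 (previousSibling): h1 (no-op, stayed)
After 2 (firstChild): nav
After 3 (lastChild): head
After 4 (parentNode): nav
After 5 (nextSibling): span
After 6 (parentNode): h1
After 7 (lastChild): span
After 8 (lastChild): ul
After 9 (firstChild): ul (no-op, stayed)
After 10 (parentNode): span
After 11 (lastChild): ul
After 12 (lastChild): ul (no-op, stayed)

Answer: ul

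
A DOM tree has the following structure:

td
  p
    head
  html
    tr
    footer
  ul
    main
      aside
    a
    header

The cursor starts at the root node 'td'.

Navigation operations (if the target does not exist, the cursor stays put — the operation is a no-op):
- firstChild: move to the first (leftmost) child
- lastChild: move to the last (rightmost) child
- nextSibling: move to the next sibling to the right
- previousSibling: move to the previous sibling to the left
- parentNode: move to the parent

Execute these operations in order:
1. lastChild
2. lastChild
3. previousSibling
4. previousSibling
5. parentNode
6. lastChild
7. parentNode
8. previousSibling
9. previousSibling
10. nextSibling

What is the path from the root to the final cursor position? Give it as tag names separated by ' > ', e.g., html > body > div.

Answer: td > html

Derivation:
After 1 (lastChild): ul
After 2 (lastChild): header
After 3 (previousSibling): a
After 4 (previousSibling): main
After 5 (parentNode): ul
After 6 (lastChild): header
After 7 (parentNode): ul
After 8 (previousSibling): html
After 9 (previousSibling): p
After 10 (nextSibling): html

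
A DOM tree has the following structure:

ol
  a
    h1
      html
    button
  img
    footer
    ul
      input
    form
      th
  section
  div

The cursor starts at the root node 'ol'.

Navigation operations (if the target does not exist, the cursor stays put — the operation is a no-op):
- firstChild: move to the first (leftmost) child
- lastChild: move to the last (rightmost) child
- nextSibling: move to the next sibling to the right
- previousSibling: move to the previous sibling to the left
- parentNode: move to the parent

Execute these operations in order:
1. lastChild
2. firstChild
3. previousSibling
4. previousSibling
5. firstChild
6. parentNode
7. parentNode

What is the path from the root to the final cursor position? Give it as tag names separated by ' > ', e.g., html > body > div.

Answer: ol

Derivation:
After 1 (lastChild): div
After 2 (firstChild): div (no-op, stayed)
After 3 (previousSibling): section
After 4 (previousSibling): img
After 5 (firstChild): footer
After 6 (parentNode): img
After 7 (parentNode): ol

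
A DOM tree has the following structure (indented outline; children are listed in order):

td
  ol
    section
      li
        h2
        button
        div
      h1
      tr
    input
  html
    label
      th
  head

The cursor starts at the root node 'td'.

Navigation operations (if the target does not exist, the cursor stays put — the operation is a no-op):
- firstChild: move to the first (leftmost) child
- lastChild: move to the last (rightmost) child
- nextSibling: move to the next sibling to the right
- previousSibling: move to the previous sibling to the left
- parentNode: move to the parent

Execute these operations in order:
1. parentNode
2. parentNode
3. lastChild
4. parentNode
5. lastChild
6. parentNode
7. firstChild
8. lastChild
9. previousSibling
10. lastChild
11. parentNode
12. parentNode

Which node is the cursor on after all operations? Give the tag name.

After 1 (parentNode): td (no-op, stayed)
After 2 (parentNode): td (no-op, stayed)
After 3 (lastChild): head
After 4 (parentNode): td
After 5 (lastChild): head
After 6 (parentNode): td
After 7 (firstChild): ol
After 8 (lastChild): input
After 9 (previousSibling): section
After 10 (lastChild): tr
After 11 (parentNode): section
After 12 (parentNode): ol

Answer: ol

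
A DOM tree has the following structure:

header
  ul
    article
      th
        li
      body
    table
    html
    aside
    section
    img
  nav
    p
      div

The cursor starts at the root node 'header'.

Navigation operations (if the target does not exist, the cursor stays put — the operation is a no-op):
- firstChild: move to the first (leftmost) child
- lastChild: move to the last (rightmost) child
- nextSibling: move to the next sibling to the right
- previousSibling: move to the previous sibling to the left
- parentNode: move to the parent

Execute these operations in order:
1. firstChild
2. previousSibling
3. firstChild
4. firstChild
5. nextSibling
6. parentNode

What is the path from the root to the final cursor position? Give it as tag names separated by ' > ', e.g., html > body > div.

After 1 (firstChild): ul
After 2 (previousSibling): ul (no-op, stayed)
After 3 (firstChild): article
After 4 (firstChild): th
After 5 (nextSibling): body
After 6 (parentNode): article

Answer: header > ul > article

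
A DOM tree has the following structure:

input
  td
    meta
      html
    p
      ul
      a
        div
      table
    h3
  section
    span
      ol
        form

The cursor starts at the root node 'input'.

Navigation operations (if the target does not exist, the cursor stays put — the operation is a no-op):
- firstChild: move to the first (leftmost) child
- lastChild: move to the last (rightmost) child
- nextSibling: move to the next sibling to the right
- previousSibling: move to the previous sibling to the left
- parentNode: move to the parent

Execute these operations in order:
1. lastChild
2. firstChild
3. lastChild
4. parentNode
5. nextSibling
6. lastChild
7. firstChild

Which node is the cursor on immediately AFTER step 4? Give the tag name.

After 1 (lastChild): section
After 2 (firstChild): span
After 3 (lastChild): ol
After 4 (parentNode): span

Answer: span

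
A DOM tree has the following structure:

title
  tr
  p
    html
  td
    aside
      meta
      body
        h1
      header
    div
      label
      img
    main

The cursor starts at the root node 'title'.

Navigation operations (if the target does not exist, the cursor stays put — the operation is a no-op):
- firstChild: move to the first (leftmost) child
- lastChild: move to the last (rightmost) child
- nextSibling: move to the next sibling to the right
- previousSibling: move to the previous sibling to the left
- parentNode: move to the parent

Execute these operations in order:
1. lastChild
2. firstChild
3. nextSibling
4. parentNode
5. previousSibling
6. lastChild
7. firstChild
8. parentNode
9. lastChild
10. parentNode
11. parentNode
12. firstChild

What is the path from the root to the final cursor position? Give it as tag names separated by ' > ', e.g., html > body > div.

Answer: title > tr

Derivation:
After 1 (lastChild): td
After 2 (firstChild): aside
After 3 (nextSibling): div
After 4 (parentNode): td
After 5 (previousSibling): p
After 6 (lastChild): html
After 7 (firstChild): html (no-op, stayed)
After 8 (parentNode): p
After 9 (lastChild): html
After 10 (parentNode): p
After 11 (parentNode): title
After 12 (firstChild): tr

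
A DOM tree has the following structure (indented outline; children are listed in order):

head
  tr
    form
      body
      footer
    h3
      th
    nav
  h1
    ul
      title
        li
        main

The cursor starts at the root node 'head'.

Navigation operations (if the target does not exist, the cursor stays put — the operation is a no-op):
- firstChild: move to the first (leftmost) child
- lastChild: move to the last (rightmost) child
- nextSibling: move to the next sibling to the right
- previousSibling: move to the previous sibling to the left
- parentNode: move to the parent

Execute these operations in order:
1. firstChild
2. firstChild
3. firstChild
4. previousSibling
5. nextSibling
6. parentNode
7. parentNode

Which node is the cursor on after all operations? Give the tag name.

Answer: tr

Derivation:
After 1 (firstChild): tr
After 2 (firstChild): form
After 3 (firstChild): body
After 4 (previousSibling): body (no-op, stayed)
After 5 (nextSibling): footer
After 6 (parentNode): form
After 7 (parentNode): tr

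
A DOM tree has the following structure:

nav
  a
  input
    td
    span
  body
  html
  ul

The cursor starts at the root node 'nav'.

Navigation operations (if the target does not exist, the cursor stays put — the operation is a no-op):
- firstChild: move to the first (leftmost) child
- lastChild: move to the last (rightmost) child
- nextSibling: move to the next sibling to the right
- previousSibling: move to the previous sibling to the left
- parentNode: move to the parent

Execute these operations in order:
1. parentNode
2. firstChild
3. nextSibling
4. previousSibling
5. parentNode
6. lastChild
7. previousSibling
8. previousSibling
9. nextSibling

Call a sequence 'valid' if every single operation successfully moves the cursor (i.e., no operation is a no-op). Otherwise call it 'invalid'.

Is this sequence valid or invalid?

Answer: invalid

Derivation:
After 1 (parentNode): nav (no-op, stayed)
After 2 (firstChild): a
After 3 (nextSibling): input
After 4 (previousSibling): a
After 5 (parentNode): nav
After 6 (lastChild): ul
After 7 (previousSibling): html
After 8 (previousSibling): body
After 9 (nextSibling): html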